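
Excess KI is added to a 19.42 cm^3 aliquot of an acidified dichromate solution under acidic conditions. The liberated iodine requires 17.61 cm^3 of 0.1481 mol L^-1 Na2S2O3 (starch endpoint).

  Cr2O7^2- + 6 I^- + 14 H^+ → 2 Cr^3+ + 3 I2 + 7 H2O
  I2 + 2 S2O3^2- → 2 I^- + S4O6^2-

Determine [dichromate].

n(S2O3^2-) = 0.01761 × 0.1481 = 2.608 × 10^-3 mol
n(I2) = n(S2O3^2-)/2 = 1.304 × 10^-3 mol
From the 1:3 ratio, n(Cr2O7^2-) in the aliquot = 1/3 × 1.304 × 10^-3 = 4.347 × 10^-4 mol
[Cr2O7^2-] = 4.347 × 10^-4 / 0.01942 = 0.02238 mol/L

0.02238 mol/L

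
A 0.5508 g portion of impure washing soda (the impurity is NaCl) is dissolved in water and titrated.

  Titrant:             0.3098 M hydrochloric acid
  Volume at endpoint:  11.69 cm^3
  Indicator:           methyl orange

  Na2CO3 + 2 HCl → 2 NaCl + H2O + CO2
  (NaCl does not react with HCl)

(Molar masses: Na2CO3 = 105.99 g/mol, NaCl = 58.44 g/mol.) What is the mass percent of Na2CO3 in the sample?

34.84 %

n(HCl) = 0.01169 × 0.3098 = 3.622 × 10^-3 mol
Let x = n(Na2CO3), y = n(NaCl).
Titrant: 2x = 3.622 × 10^-3;  mass: 105.99x + 58.44y = 0.5508
Solving, x = 1.811 × 10^-3 mol, y = 6.141 × 10^-3 mol
mass of Na2CO3 = 1.811 × 10^-3 × 105.99 = 0.1919 g
% Na2CO3 = 0.1919 / 0.5508 × 100 = 34.84 %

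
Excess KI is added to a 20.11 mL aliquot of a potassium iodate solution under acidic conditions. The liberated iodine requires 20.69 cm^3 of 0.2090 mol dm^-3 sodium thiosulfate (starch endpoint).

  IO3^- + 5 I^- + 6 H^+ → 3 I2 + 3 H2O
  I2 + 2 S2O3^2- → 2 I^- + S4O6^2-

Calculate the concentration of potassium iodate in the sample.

0.03584 mol/L

n(S2O3^2-) = 0.02069 × 0.2090 = 4.324 × 10^-3 mol
n(I2) = n(S2O3^2-)/2 = 2.162 × 10^-3 mol
From the 1:3 ratio, n(IO3^-) in the aliquot = 1/3 × 2.162 × 10^-3 = 7.207 × 10^-4 mol
[IO3^-] = 7.207 × 10^-4 / 0.02011 = 0.03584 mol/L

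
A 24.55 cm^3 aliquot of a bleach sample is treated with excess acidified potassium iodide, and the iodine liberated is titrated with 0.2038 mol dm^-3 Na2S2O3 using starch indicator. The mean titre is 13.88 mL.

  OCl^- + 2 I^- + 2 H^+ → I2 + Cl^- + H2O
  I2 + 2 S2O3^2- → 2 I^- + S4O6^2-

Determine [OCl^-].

n(S2O3^2-) = 0.01388 × 0.2038 = 2.829 × 10^-3 mol
n(I2) = n(S2O3^2-)/2 = 1.414 × 10^-3 mol
n(OCl^-) in the aliquot = 1.414 × 10^-3 mol (1:1 ratio)
[OCl^-] = 1.414 × 10^-3 / 0.02455 = 0.05761 mol/L

0.05761 mol/L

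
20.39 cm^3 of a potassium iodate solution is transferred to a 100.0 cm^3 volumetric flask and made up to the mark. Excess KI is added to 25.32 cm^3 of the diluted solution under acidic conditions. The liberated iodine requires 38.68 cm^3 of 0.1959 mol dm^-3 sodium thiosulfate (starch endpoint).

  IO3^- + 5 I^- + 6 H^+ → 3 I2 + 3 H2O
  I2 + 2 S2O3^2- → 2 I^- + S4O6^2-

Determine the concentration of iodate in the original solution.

0.2446 mol/L

n(S2O3^2-) = 0.03868 × 0.1959 = 7.577 × 10^-3 mol
n(I2) = n(S2O3^2-)/2 = 3.789 × 10^-3 mol
From the 1:3 ratio, n(IO3^-) in the aliquot = 1/3 × 3.789 × 10^-3 = 1.263 × 10^-3 mol
[IO3^-]_dilute = 1.263 × 10^-3 / 0.02532 = 0.04988 mol/L
[IO3^-]_original = 0.04988 × 100.0/20.39 = 0.2446 mol/L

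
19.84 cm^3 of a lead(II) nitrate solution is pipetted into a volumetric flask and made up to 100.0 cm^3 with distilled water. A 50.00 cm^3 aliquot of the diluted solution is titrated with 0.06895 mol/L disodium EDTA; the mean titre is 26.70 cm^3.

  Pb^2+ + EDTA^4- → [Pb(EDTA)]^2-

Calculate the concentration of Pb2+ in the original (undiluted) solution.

0.1856 mol/L

n(EDTA) = 0.02670 × 0.06895 = 1.841 × 10^-3 mol
n(Pb2+) in the aliquot = 1.841 × 10^-3 mol (1:1 ratio)
[Pb2+]_dilute = 1.841 × 10^-3 / 0.05000 = 0.03682 mol/L
Dilution factor = 100.0 / 19.84 = 5.040
[Pb2+]_stock = 0.03682 × 5.040 = 0.1856 mol/L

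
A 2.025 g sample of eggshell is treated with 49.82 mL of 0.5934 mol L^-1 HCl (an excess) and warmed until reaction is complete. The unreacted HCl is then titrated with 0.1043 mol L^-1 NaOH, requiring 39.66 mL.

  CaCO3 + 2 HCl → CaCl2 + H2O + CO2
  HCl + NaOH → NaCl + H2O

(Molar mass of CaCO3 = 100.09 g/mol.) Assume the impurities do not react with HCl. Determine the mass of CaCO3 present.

1.272 g

n(HCl) added = 0.04982 × 0.5934 = 0.02956 mol
n(NaOH) used in back-titration = 0.03966 × 0.1043 = 4.137 × 10^-3 mol
n(HCl) left over = 4.137 × 10^-3 mol (1:1 ratio)
n(HCl) consumed by analyte = 0.02956 − 4.137 × 10^-3 = 0.02543 mol
From the 1:2 ratio, n(CaCO3) = 1/2 × 0.02543 = 0.01271 mol
mass of CaCO3 = 0.01271 × 100.09 = 1.272 g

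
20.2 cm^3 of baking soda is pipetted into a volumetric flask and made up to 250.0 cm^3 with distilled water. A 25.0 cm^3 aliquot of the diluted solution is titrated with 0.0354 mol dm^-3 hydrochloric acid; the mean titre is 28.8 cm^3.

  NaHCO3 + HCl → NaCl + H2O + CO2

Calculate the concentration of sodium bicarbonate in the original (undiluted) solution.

0.505 mol/L

n(HCl) = 0.0288 × 0.0354 = 1.02 × 10^-3 mol
n(NaHCO3) in the aliquot = 1.02 × 10^-3 mol (1:1 ratio)
[NaHCO3]_dilute = 1.02 × 10^-3 / 0.0250 = 0.0408 mol/L
Dilution factor = 250.0 / 20.2 = 12.38
[NaHCO3]_stock = 0.0408 × 12.38 = 0.505 mol/L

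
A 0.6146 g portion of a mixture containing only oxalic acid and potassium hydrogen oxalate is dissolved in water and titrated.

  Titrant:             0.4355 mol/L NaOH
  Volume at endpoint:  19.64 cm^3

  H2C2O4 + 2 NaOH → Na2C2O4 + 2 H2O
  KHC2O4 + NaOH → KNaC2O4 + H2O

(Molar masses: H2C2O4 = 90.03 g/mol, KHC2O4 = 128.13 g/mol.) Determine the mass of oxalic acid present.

n(NaOH) = 0.01964 × 0.4355 = 8.553 × 10^-3 mol
Let x = n(H2C2O4), y = n(KHC2O4).
Titrant: 2x + 1y = 8.553 × 10^-3;  mass: 90.03x + 128.13y = 0.6146
Solving, x = 2.896 × 10^-3 mol, y = 2.762 × 10^-3 mol
mass of H2C2O4 = 2.896 × 10^-3 × 90.03 = 0.2607 g

0.2607 g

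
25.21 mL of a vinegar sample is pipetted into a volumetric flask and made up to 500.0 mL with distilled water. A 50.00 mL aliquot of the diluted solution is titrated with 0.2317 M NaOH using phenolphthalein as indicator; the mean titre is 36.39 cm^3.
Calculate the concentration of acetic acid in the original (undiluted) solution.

3.345 M

CH3COOH + NaOH → CH3COONa + H2O
n(NaOH) = 0.03639 × 0.2317 = 8.432 × 10^-3 mol
n(CH3COOH) in the aliquot = 8.432 × 10^-3 mol (1:1 ratio)
[CH3COOH]_dilute = 8.432 × 10^-3 / 0.05000 = 0.1686 mol/L
Dilution factor = 500.0 / 25.21 = 19.83
[CH3COOH]_stock = 0.1686 × 19.83 = 3.345 mol/L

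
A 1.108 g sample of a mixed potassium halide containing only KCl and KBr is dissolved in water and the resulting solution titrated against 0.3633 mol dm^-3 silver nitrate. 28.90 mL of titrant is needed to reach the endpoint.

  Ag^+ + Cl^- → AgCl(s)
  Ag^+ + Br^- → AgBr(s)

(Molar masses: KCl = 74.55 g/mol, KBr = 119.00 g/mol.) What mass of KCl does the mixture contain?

0.2372 g

n(AgNO3) = 0.02890 × 0.3633 = 0.01050 mol
Let x = n(KCl), y = n(KBr).
Titrant: 1x + 1y = 0.01050;  mass: 74.55x + 119.00y = 1.108
Solving, x = 3.182 × 10^-3 mol, y = 7.318 × 10^-3 mol
mass of KCl = 3.182 × 10^-3 × 74.55 = 0.2372 g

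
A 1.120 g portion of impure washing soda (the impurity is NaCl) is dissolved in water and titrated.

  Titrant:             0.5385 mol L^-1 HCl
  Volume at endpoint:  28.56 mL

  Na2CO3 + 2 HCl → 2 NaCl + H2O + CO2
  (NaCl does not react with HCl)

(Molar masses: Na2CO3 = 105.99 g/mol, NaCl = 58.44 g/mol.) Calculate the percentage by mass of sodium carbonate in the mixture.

n(HCl) = 0.02856 × 0.5385 = 0.01538 mol
Let x = n(Na2CO3), y = n(NaCl).
Titrant: 2x = 0.01538;  mass: 105.99x + 58.44y = 1.120
Solving, x = 7.690 × 10^-3 mol, y = 5.218 × 10^-3 mol
mass of Na2CO3 = 7.690 × 10^-3 × 105.99 = 0.8150 g
% Na2CO3 = 0.8150 / 1.120 × 100 = 72.77 %

72.77 %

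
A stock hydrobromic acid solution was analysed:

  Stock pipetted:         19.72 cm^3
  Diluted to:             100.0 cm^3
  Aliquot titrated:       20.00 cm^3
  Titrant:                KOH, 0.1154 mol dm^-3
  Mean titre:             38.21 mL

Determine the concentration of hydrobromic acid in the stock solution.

1.118 mol/L

HBr + KOH → KBr + H2O
n(KOH) = 0.03821 × 0.1154 = 4.409 × 10^-3 mol
n(HBr) in the aliquot = 4.409 × 10^-3 mol (1:1 ratio)
[HBr]_dilute = 4.409 × 10^-3 / 0.02000 = 0.2205 mol/L
Dilution factor = 100.0 / 19.72 = 5.071
[HBr]_stock = 0.2205 × 5.071 = 1.118 mol/L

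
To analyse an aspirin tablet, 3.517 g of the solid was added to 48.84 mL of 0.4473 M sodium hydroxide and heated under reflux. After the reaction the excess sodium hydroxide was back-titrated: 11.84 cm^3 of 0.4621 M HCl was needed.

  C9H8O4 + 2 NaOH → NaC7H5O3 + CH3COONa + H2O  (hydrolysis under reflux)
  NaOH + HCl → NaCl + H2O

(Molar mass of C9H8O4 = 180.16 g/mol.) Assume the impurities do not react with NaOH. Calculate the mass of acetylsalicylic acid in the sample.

1.475 g

n(NaOH) added = 0.04884 × 0.4473 = 0.02185 mol
n(HCl) used in back-titration = 0.01184 × 0.4621 = 5.471 × 10^-3 mol
n(NaOH) left over = 5.471 × 10^-3 mol (1:1 ratio)
n(NaOH) consumed by analyte = 0.02185 − 5.471 × 10^-3 = 0.01637 mol
From the 1:2 ratio, n(C9H8O4) = 1/2 × 0.01637 = 8.187 × 10^-3 mol
mass of C9H8O4 = 8.187 × 10^-3 × 180.16 = 1.475 g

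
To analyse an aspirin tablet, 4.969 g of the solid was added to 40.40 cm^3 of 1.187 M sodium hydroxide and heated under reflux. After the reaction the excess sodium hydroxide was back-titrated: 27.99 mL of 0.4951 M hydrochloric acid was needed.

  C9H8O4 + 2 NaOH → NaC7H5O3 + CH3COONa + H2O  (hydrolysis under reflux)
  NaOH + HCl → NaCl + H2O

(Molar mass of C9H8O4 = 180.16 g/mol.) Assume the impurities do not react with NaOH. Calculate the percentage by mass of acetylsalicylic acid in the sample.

n(NaOH) added = 0.04040 × 1.187 = 0.04795 mol
n(HCl) used in back-titration = 0.02799 × 0.4951 = 0.01386 mol
n(NaOH) left over = 0.01386 mol (1:1 ratio)
n(NaOH) consumed by analyte = 0.04795 − 0.01386 = 0.03410 mol
From the 1:2 ratio, n(C9H8O4) = 1/2 × 0.03410 = 0.01705 mol
mass of C9H8O4 = 0.01705 × 180.16 = 3.071 g
% C9H8O4 = 3.071 / 4.969 × 100 = 61.81 %

61.81 %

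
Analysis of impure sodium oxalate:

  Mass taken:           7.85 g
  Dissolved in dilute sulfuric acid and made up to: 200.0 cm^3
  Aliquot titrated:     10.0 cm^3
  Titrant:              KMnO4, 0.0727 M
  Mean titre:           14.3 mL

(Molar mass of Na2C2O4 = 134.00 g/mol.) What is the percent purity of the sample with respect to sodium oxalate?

2 MnO4^- + 5 C2O4^2- + 16 H^+ → 2 Mn^2+ + 10 CO2 + 8 H2O
n(KMnO4) per titration = 0.0143 × 0.0727 = 1.04 × 10^-3 mol
From the 5:2 ratio, n(Na2C2O4) in each aliquot = 5/2 × 1.04 × 10^-3 = 2.60 × 10^-3 mol
n(Na2C2O4) in the whole flask = 2.60 × 10^-3 × 200.0/10.0 = 0.0520 mol
mass of Na2C2O4 = 0.0520 × 134.00 = 6.97 g
% Na2C2O4 = 6.97 / 7.85 × 100 = 88.7 %

88.7 %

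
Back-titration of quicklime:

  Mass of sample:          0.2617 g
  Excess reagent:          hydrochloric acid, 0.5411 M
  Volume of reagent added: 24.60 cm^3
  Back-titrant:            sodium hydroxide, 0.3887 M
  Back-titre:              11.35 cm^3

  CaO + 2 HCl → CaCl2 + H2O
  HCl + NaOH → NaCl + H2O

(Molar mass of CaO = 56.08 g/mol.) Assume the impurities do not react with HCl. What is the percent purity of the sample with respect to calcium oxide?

95.35 %

n(HCl) added = 0.02460 × 0.5411 = 0.01331 mol
n(NaOH) used in back-titration = 0.01135 × 0.3887 = 4.412 × 10^-3 mol
n(HCl) left over = 4.412 × 10^-3 mol (1:1 ratio)
n(HCl) consumed by analyte = 0.01331 − 4.412 × 10^-3 = 8.899 × 10^-3 mol
From the 1:2 ratio, n(CaO) = 1/2 × 8.899 × 10^-3 = 4.450 × 10^-3 mol
mass of CaO = 4.450 × 10^-3 × 56.08 = 0.2495 g
% CaO = 0.2495 / 0.2617 × 100 = 95.35 %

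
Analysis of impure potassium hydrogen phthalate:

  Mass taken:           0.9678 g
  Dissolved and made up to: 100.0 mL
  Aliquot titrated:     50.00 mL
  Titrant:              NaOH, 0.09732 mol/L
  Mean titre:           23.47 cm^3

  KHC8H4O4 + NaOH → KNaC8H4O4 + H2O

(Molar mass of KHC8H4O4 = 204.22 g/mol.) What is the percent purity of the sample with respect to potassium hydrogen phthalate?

96.40 %

n(NaOH) per titration = 0.02347 × 0.09732 = 2.284 × 10^-3 mol
n(KHC8H4O4) in each aliquot = 2.284 × 10^-3 mol (1:1 ratio)
n(KHC8H4O4) in the whole flask = 2.284 × 10^-3 × 100.0/50.00 = 4.568 × 10^-3 mol
mass of KHC8H4O4 = 4.568 × 10^-3 × 204.22 = 0.9329 g
% KHC8H4O4 = 0.9329 / 0.9678 × 100 = 96.40 %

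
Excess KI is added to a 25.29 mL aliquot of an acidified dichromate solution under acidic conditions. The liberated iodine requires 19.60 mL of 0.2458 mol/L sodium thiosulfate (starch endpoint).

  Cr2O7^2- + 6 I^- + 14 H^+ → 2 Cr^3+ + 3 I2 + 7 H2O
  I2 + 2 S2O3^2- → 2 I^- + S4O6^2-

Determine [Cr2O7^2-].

0.03175 mol/L

n(S2O3^2-) = 0.01960 × 0.2458 = 4.818 × 10^-3 mol
n(I2) = n(S2O3^2-)/2 = 2.409 × 10^-3 mol
From the 1:3 ratio, n(Cr2O7^2-) in the aliquot = 1/3 × 2.409 × 10^-3 = 8.029 × 10^-4 mol
[Cr2O7^2-] = 8.029 × 10^-4 / 0.02529 = 0.03175 mol/L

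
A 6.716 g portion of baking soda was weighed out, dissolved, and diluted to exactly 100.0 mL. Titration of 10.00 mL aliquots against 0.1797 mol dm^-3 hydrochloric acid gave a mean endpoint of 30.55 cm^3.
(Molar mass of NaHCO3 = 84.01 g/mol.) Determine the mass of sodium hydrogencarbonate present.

4.612 g

NaHCO3 + HCl → NaCl + H2O + CO2
n(HCl) per titration = 0.03055 × 0.1797 = 5.490 × 10^-3 mol
n(NaHCO3) in each aliquot = 5.490 × 10^-3 mol (1:1 ratio)
n(NaHCO3) in the whole flask = 5.490 × 10^-3 × 100.0/10.00 = 0.05490 mol
mass of NaHCO3 = 0.05490 × 84.01 = 4.612 g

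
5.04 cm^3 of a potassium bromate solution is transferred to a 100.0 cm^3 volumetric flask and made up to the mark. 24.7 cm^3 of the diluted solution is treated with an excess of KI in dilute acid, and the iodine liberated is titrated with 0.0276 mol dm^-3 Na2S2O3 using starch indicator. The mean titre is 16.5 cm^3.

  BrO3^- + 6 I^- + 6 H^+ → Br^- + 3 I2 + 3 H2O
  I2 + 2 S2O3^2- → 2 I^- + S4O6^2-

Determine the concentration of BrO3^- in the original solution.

n(S2O3^2-) = 0.0165 × 0.0276 = 4.55 × 10^-4 mol
n(I2) = n(S2O3^2-)/2 = 2.28 × 10^-4 mol
From the 1:3 ratio, n(BrO3^-) in the aliquot = 1/3 × 2.28 × 10^-4 = 7.59 × 10^-5 mol
[BrO3^-]_dilute = 7.59 × 10^-5 / 0.0247 = 0.00307 mol/L
[BrO3^-]_original = 0.00307 × 100.0/5.04 = 0.0610 mol/L

0.0610 mol/L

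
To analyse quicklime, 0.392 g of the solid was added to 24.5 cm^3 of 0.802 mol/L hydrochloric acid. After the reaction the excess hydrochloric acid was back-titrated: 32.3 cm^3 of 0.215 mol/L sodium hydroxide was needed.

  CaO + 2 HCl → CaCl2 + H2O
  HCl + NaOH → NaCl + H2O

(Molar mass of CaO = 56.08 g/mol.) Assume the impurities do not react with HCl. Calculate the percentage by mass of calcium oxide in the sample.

n(HCl) added = 0.0245 × 0.802 = 0.0196 mol
n(NaOH) used in back-titration = 0.0323 × 0.215 = 6.94 × 10^-3 mol
n(HCl) left over = 6.94 × 10^-3 mol (1:1 ratio)
n(HCl) consumed by analyte = 0.0196 − 6.94 × 10^-3 = 0.0127 mol
From the 1:2 ratio, n(CaO) = 1/2 × 0.0127 = 6.35 × 10^-3 mol
mass of CaO = 6.35 × 10^-3 × 56.08 = 0.356 g
% CaO = 0.356 / 0.392 × 100 = 90.9 %

90.9 %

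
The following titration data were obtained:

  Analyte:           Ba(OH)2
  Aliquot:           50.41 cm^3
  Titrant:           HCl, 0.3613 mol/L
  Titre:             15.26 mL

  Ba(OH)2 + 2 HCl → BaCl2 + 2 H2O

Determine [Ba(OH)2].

0.05469 mol/L

n(HCl) = 0.01526 L × 0.3613 mol/L = 5.513 × 10^-3 mol
From the 1:2 mole ratio, n(Ba(OH)2) = 1/2 × 5.513 × 10^-3 = 2.757 × 10^-3 mol
[Ba(OH)2] = 2.757 × 10^-3 mol / 0.05041 L = 0.05469 mol/L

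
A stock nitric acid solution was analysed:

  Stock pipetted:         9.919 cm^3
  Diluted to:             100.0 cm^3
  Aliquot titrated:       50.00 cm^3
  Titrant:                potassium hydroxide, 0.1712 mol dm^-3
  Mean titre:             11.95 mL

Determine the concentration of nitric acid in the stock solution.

HNO3 + KOH → KNO3 + H2O
n(KOH) = 0.01195 × 0.1712 = 2.046 × 10^-3 mol
n(HNO3) in the aliquot = 2.046 × 10^-3 mol (1:1 ratio)
[HNO3]_dilute = 2.046 × 10^-3 / 0.05000 = 0.04092 mol/L
Dilution factor = 100.0 / 9.919 = 10.08
[HNO3]_stock = 0.04092 × 10.08 = 0.4125 mol/L

0.4125 mol/L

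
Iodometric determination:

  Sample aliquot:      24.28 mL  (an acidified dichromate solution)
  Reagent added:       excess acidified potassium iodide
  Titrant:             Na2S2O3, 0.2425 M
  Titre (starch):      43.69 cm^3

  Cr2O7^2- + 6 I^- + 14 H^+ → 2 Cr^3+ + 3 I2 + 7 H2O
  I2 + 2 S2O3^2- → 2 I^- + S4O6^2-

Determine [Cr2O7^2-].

0.07273 M

n(S2O3^2-) = 0.04369 × 0.2425 = 0.01059 mol
n(I2) = n(S2O3^2-)/2 = 5.297 × 10^-3 mol
From the 1:3 ratio, n(Cr2O7^2-) in the aliquot = 1/3 × 5.297 × 10^-3 = 1.766 × 10^-3 mol
[Cr2O7^2-] = 1.766 × 10^-3 / 0.02428 = 0.07273 mol/L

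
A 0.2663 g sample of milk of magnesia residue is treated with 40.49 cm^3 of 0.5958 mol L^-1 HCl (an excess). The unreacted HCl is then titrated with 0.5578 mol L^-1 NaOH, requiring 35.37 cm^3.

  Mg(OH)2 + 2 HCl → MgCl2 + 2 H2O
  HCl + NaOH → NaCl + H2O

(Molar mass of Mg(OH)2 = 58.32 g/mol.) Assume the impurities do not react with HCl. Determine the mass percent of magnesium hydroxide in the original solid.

n(HCl) added = 0.04049 × 0.5958 = 0.02412 mol
n(NaOH) used in back-titration = 0.03537 × 0.5578 = 0.01973 mol
n(HCl) left over = 0.01973 mol (1:1 ratio)
n(HCl) consumed by analyte = 0.02412 − 0.01973 = 4.395 × 10^-3 mol
From the 1:2 ratio, n(Mg(OH)2) = 1/2 × 4.395 × 10^-3 = 2.197 × 10^-3 mol
mass of Mg(OH)2 = 2.197 × 10^-3 × 58.32 = 0.1281 g
% Mg(OH)2 = 0.1281 / 0.2663 × 100 = 48.12 %

48.12 %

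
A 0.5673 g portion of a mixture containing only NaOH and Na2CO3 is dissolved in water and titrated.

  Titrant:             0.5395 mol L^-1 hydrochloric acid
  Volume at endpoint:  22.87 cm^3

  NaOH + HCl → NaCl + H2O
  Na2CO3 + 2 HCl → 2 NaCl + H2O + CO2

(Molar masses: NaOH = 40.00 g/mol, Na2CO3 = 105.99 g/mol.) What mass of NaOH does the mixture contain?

0.2665 g

n(HCl) = 0.02287 × 0.5395 = 0.01234 mol
Let x = n(NaOH), y = n(Na2CO3).
Titrant: 1x + 2y = 0.01234;  mass: 40.00x + 105.99y = 0.5673
Solving, x = 6.662 × 10^-3 mol, y = 2.838 × 10^-3 mol
mass of NaOH = 6.662 × 10^-3 × 40.00 = 0.2665 g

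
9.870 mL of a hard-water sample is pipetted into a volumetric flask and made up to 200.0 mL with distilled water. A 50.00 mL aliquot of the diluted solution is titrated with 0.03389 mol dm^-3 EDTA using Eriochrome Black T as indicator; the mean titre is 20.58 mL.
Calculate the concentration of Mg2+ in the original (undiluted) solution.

Mg^2+ + EDTA^4- → [Mg(EDTA)]^2-
n(EDTA) = 0.02058 × 0.03389 = 6.975 × 10^-4 mol
n(Mg2+) in the aliquot = 6.975 × 10^-4 mol (1:1 ratio)
[Mg2+]_dilute = 6.975 × 10^-4 / 0.05000 = 0.01395 mol/L
Dilution factor = 200.0 / 9.870 = 20.26
[Mg2+]_stock = 0.01395 × 20.26 = 0.2827 mol/L

0.2827 mol/L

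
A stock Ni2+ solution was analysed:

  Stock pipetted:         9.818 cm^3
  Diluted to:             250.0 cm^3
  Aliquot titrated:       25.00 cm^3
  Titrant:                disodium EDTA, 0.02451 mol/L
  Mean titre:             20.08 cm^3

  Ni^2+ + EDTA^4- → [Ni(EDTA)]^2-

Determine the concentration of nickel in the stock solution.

n(EDTA) = 0.02008 × 0.02451 = 4.922 × 10^-4 mol
n(Ni2+) in the aliquot = 4.922 × 10^-4 mol (1:1 ratio)
[Ni2+]_dilute = 4.922 × 10^-4 / 0.02500 = 0.01969 mol/L
Dilution factor = 250.0 / 9.818 = 25.46
[Ni2+]_stock = 0.01969 × 25.46 = 0.5013 mol/L

0.5013 mol/L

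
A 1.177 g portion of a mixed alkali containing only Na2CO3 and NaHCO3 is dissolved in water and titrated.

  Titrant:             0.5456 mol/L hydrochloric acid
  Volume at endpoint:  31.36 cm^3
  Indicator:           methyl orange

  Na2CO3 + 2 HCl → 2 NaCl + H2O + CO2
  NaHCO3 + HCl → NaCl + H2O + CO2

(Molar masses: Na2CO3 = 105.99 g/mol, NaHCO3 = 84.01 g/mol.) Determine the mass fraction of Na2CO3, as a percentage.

37.80 %

n(HCl) = 0.03136 × 0.5456 = 0.01711 mol
Let x = n(Na2CO3), y = n(NaHCO3).
Titrant: 2x + 1y = 0.01711;  mass: 105.99x + 84.01y = 1.177
Solving, x = 4.198 × 10^-3 mol, y = 8.714 × 10^-3 mol
mass of Na2CO3 = 4.198 × 10^-3 × 105.99 = 0.4450 g
% Na2CO3 = 0.4450 / 1.177 × 100 = 37.80 %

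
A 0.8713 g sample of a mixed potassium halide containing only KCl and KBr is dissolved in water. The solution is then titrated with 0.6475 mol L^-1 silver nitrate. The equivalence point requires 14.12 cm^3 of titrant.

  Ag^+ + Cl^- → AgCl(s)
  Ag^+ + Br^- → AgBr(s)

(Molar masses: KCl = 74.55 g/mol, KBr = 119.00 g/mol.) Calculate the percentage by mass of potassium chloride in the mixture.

n(AgNO3) = 0.01412 × 0.6475 = 9.143 × 10^-3 mol
Let x = n(KCl), y = n(KBr).
Titrant: 1x + 1y = 9.143 × 10^-3;  mass: 74.55x + 119.00y = 0.8713
Solving, x = 4.875 × 10^-3 mol, y = 4.268 × 10^-3 mol
mass of KCl = 4.875 × 10^-3 × 74.55 = 0.3634 g
% KCl = 0.3634 / 0.8713 × 100 = 41.71 %

41.71 %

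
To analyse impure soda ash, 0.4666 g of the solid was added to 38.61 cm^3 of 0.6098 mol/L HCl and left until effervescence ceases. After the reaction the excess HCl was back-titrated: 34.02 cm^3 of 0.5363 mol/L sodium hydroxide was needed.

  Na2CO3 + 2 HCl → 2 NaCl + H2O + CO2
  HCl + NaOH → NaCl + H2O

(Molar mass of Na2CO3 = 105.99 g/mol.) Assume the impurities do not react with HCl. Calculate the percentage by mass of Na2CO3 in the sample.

60.19 %

n(HCl) added = 0.03861 × 0.6098 = 0.02354 mol
n(NaOH) used in back-titration = 0.03402 × 0.5363 = 0.01824 mol
n(HCl) left over = 0.01824 mol (1:1 ratio)
n(HCl) consumed by analyte = 0.02354 − 0.01824 = 5.299 × 10^-3 mol
From the 1:2 ratio, n(Na2CO3) = 1/2 × 5.299 × 10^-3 = 2.650 × 10^-3 mol
mass of Na2CO3 = 2.650 × 10^-3 × 105.99 = 0.2808 g
% Na2CO3 = 0.2808 / 0.4666 × 100 = 60.19 %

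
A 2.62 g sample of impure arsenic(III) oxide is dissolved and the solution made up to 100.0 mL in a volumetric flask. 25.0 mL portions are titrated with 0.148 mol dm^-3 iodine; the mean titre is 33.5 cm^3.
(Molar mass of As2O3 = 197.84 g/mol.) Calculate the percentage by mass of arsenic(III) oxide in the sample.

As2O3 + 2 I2 + 2 H2O → As2O5 + 4 HI
n(I2) per titration = 0.0335 × 0.148 = 4.96 × 10^-3 mol
From the 1:2 ratio, n(As2O3) in each aliquot = 1/2 × 4.96 × 10^-3 = 2.48 × 10^-3 mol
n(As2O3) in the whole flask = 2.48 × 10^-3 × 100.0/25.0 = 9.92 × 10^-3 mol
mass of As2O3 = 9.92 × 10^-3 × 197.84 = 1.96 g
% As2O3 = 1.96 / 2.62 × 100 = 74.9 %

74.9 %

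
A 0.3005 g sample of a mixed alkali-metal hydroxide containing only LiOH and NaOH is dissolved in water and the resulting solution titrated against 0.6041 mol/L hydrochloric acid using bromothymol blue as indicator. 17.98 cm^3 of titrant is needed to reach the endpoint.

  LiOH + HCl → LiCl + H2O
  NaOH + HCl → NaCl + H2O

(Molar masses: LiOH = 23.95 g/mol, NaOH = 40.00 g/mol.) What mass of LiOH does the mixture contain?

0.1999 g

n(HCl) = 0.01798 × 0.6041 = 0.01086 mol
Let x = n(LiOH), y = n(NaOH).
Titrant: 1x + 1y = 0.01086;  mass: 23.95x + 40.00y = 0.3005
Solving, x = 8.347 × 10^-3 mol, y = 2.515 × 10^-3 mol
mass of LiOH = 8.347 × 10^-3 × 23.95 = 0.1999 g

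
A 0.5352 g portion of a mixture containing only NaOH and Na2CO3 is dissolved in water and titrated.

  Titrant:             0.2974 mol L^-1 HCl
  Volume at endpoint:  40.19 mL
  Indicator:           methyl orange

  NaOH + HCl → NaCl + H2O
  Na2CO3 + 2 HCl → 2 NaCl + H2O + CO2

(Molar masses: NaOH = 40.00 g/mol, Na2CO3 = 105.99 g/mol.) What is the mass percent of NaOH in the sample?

n(HCl) = 0.04019 × 0.2974 = 0.01195 mol
Let x = n(NaOH), y = n(Na2CO3).
Titrant: 1x + 2y = 0.01195;  mass: 40.00x + 105.99y = 0.5352
Solving, x = 7.559 × 10^-3 mol, y = 2.197 × 10^-3 mol
mass of NaOH = 7.559 × 10^-3 × 40.00 = 0.3023 g
% NaOH = 0.3023 / 0.5352 × 100 = 56.49 %

56.49 %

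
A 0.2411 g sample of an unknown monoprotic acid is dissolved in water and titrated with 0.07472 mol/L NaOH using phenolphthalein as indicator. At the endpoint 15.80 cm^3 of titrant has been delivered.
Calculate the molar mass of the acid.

204.2 g/mol

n(NaOH) = 0.01580 L × 0.07472 mol/L = 1.181 × 10^-3 mol
n(HA) = 1.181 × 10^-3 mol (1:1 ratio)
M = m / n = 0.2411 g / 1.181 × 10^-3 mol = 204.2 g/mol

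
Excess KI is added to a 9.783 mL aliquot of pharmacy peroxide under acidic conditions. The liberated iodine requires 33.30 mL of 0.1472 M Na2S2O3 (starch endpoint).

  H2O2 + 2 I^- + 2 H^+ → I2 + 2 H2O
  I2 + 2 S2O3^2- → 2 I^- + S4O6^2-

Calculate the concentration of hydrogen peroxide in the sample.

0.2505 M

n(S2O3^2-) = 0.03330 × 0.1472 = 4.902 × 10^-3 mol
n(I2) = n(S2O3^2-)/2 = 2.451 × 10^-3 mol
n(H2O2) in the aliquot = 2.451 × 10^-3 mol (1:1 ratio)
[H2O2] = 2.451 × 10^-3 / 0.009783 = 0.2505 mol/L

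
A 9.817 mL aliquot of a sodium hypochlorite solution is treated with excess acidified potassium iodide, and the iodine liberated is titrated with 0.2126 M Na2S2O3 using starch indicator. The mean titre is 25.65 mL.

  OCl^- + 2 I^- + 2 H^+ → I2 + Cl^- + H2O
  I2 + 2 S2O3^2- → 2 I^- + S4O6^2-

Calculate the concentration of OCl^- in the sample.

0.2777 M

n(S2O3^2-) = 0.02565 × 0.2126 = 5.453 × 10^-3 mol
n(I2) = n(S2O3^2-)/2 = 2.727 × 10^-3 mol
n(OCl^-) in the aliquot = 2.727 × 10^-3 mol (1:1 ratio)
[OCl^-] = 2.727 × 10^-3 / 0.009817 = 0.2777 mol/L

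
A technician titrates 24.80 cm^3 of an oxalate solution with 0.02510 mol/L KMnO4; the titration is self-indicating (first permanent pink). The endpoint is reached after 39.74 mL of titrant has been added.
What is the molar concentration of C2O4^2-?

0.1006 mol/L

2 MnO4^- + 5 C2O4^2- + 16 H^+ → 2 Mn^2+ + 10 CO2 + 8 H2O
n(KMnO4) = 0.03974 L × 0.02510 mol/L = 9.975 × 10^-4 mol
From the 5:2 mole ratio, n(C2O4^2-) = 5/2 × 9.975 × 10^-4 = 2.494 × 10^-3 mol
[C2O4^2-] = 2.494 × 10^-3 mol / 0.02480 L = 0.1006 mol/L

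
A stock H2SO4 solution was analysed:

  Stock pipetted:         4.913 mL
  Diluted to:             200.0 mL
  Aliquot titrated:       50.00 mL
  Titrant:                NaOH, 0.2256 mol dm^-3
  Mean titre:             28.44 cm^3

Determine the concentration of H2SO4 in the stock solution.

H2SO4 + 2 NaOH → Na2SO4 + 2 H2O
n(NaOH) = 0.02844 × 0.2256 = 6.416 × 10^-3 mol
From the 1:2 ratio, n(H2SO4) in the aliquot = 1/2 × 6.416 × 10^-3 = 3.208 × 10^-3 mol
[H2SO4]_dilute = 3.208 × 10^-3 / 0.05000 = 0.06416 mol/L
Dilution factor = 200.0 / 4.913 = 40.71
[H2SO4]_stock = 0.06416 × 40.71 = 2.612 mol/L

2.612 mol/L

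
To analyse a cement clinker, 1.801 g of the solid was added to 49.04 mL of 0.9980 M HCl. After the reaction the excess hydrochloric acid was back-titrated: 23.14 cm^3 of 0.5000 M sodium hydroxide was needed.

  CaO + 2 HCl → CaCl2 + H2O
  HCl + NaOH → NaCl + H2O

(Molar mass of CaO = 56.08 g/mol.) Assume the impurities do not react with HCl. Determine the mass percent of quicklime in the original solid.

n(HCl) added = 0.04904 × 0.9980 = 0.04894 mol
n(NaOH) used in back-titration = 0.02314 × 0.5000 = 0.01157 mol
n(HCl) left over = 0.01157 mol (1:1 ratio)
n(HCl) consumed by analyte = 0.04894 − 0.01157 = 0.03737 mol
From the 1:2 ratio, n(CaO) = 1/2 × 0.03737 = 0.01869 mol
mass of CaO = 0.01869 × 56.08 = 1.048 g
% CaO = 1.048 / 1.801 × 100 = 58.18 %

58.18 %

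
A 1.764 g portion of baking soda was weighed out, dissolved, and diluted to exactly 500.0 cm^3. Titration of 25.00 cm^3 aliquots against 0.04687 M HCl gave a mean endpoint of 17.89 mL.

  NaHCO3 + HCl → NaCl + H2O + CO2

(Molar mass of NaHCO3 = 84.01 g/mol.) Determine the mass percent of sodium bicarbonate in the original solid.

n(HCl) per titration = 0.01789 × 0.04687 = 8.385 × 10^-4 mol
n(NaHCO3) in each aliquot = 8.385 × 10^-4 mol (1:1 ratio)
n(NaHCO3) in the whole flask = 8.385 × 10^-4 × 500.0/25.00 = 0.01677 mol
mass of NaHCO3 = 0.01677 × 84.01 = 1.409 g
% NaHCO3 = 1.409 / 1.764 × 100 = 79.87 %

79.87 %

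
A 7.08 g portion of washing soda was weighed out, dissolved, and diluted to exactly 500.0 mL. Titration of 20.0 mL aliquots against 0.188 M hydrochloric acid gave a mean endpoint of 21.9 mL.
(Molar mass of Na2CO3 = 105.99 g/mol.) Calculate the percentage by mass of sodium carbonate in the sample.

77.0 %

Na2CO3 + 2 HCl → 2 NaCl + H2O + CO2
n(HCl) per titration = 0.0219 × 0.188 = 4.12 × 10^-3 mol
From the 1:2 ratio, n(Na2CO3) in each aliquot = 1/2 × 4.12 × 10^-3 = 2.06 × 10^-3 mol
n(Na2CO3) in the whole flask = 2.06 × 10^-3 × 500.0/20.0 = 0.0515 mol
mass of Na2CO3 = 0.0515 × 105.99 = 5.45 g
% Na2CO3 = 5.45 / 7.08 × 100 = 77.0 %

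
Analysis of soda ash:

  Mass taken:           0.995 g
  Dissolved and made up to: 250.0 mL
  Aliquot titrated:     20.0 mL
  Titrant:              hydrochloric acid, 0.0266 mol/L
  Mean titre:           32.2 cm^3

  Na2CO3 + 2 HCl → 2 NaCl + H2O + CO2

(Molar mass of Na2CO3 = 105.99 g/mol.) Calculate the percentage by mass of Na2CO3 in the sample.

n(HCl) per titration = 0.0322 × 0.0266 = 8.57 × 10^-4 mol
From the 1:2 ratio, n(Na2CO3) in each aliquot = 1/2 × 8.57 × 10^-4 = 4.28 × 10^-4 mol
n(Na2CO3) in the whole flask = 4.28 × 10^-4 × 250.0/20.0 = 5.35 × 10^-3 mol
mass of Na2CO3 = 5.35 × 10^-3 × 105.99 = 0.567 g
% Na2CO3 = 0.567 / 0.995 × 100 = 57.0 %

57.0 %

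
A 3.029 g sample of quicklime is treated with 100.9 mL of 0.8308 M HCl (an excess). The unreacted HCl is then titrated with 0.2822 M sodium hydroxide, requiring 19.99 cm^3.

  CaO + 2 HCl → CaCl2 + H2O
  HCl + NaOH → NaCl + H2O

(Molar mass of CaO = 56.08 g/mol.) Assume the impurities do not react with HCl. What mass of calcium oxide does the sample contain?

n(HCl) added = 0.1009 × 0.8308 = 0.08383 mol
n(NaOH) used in back-titration = 0.01999 × 0.2822 = 5.641 × 10^-3 mol
n(HCl) left over = 5.641 × 10^-3 mol (1:1 ratio)
n(HCl) consumed by analyte = 0.08383 − 5.641 × 10^-3 = 0.07819 mol
From the 1:2 ratio, n(CaO) = 1/2 × 0.07819 = 0.03909 mol
mass of CaO = 0.03909 × 56.08 = 2.192 g

2.192 g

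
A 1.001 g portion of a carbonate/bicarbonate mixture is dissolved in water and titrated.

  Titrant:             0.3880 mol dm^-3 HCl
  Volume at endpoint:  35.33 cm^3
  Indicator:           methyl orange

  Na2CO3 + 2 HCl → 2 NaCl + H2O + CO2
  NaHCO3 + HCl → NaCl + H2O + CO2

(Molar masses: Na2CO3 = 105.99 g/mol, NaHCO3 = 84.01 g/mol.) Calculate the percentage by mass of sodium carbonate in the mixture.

25.71 %

n(HCl) = 0.03533 × 0.3880 = 0.01371 mol
Let x = n(Na2CO3), y = n(NaHCO3).
Titrant: 2x + 1y = 0.01371;  mass: 105.99x + 84.01y = 1.001
Solving, x = 2.428 × 10^-3 mol, y = 8.852 × 10^-3 mol
mass of Na2CO3 = 2.428 × 10^-3 × 105.99 = 0.2573 g
% Na2CO3 = 0.2573 / 1.001 × 100 = 25.71 %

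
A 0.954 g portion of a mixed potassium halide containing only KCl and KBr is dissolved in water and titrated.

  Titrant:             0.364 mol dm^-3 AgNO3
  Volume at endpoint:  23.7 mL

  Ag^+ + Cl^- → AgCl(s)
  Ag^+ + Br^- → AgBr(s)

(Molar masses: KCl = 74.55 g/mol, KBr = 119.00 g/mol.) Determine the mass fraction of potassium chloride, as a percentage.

12.8 %

n(AgNO3) = 0.0237 × 0.364 = 8.63 × 10^-3 mol
Let x = n(KCl), y = n(KBr).
Titrant: 1x + 1y = 8.63 × 10^-3;  mass: 74.55x + 119.00y = 0.954
Solving, x = 1.63 × 10^-3 mol, y = 6.99 × 10^-3 mol
mass of KCl = 1.63 × 10^-3 × 74.55 = 0.122 g
% KCl = 0.122 / 0.954 × 100 = 12.8 %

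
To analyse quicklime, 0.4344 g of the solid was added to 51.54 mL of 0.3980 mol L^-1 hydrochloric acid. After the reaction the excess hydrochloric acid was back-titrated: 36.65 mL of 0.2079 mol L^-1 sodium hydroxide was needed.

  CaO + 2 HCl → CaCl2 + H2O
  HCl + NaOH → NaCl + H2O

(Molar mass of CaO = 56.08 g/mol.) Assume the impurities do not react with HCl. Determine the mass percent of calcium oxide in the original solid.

n(HCl) added = 0.05154 × 0.3980 = 0.02051 mol
n(NaOH) used in back-titration = 0.03665 × 0.2079 = 7.620 × 10^-3 mol
n(HCl) left over = 7.620 × 10^-3 mol (1:1 ratio)
n(HCl) consumed by analyte = 0.02051 − 7.620 × 10^-3 = 0.01289 mol
From the 1:2 ratio, n(CaO) = 1/2 × 0.01289 = 6.447 × 10^-3 mol
mass of CaO = 6.447 × 10^-3 × 56.08 = 0.3615 g
% CaO = 0.3615 / 0.4344 × 100 = 83.23 %

83.23 %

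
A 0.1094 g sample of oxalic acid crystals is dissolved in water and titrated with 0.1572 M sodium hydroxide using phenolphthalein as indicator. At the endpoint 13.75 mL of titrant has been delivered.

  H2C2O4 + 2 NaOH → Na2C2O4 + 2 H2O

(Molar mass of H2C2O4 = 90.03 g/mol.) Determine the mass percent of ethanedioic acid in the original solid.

88.94 %

n(NaOH) = 0.01375 L × 0.1572 mol/L = 2.162 × 10^-3 mol
From the 1:2 ratio, n(H2C2O4) = 1/2 × 2.162 × 10^-3 = 1.081 × 10^-3 mol
mass of H2C2O4 = 1.081 × 10^-3 × 90.03 g/mol = 0.09730 g
% H2C2O4 = 0.09730 / 0.1094 × 100 = 88.94 %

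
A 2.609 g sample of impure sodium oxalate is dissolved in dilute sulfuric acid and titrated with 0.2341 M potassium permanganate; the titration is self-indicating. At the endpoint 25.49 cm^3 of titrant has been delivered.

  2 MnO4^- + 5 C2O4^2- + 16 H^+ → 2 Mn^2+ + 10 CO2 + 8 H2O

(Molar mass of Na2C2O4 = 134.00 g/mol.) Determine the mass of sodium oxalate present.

n(KMnO4) = 0.02549 L × 0.2341 mol/L = 5.967 × 10^-3 mol
From the 5:2 ratio, n(Na2C2O4) = 5/2 × 5.967 × 10^-3 = 0.01492 mol
mass of Na2C2O4 = 0.01492 × 134.00 g/mol = 1.999 g

1.999 g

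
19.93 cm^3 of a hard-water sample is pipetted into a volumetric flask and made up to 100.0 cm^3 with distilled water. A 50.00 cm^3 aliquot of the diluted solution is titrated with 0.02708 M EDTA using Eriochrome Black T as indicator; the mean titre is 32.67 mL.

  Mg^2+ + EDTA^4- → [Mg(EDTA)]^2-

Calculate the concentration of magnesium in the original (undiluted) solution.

0.08878 M

n(EDTA) = 0.03267 × 0.02708 = 8.847 × 10^-4 mol
n(Mg2+) in the aliquot = 8.847 × 10^-4 mol (1:1 ratio)
[Mg2+]_dilute = 8.847 × 10^-4 / 0.05000 = 0.01769 mol/L
Dilution factor = 100.0 / 19.93 = 5.018
[Mg2+]_stock = 0.01769 × 5.018 = 0.08878 mol/L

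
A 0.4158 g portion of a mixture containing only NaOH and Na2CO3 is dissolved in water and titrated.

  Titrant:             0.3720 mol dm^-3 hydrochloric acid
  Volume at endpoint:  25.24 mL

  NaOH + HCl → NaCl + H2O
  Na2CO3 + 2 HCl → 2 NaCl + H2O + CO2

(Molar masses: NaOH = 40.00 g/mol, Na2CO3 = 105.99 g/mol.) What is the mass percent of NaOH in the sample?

n(HCl) = 0.02524 × 0.3720 = 9.389 × 10^-3 mol
Let x = n(NaOH), y = n(Na2CO3).
Titrant: 1x + 2y = 9.389 × 10^-3;  mass: 40.00x + 105.99y = 0.4158
Solving, x = 6.294 × 10^-3 mol, y = 1.548 × 10^-3 mol
mass of NaOH = 6.294 × 10^-3 × 40.00 = 0.2517 g
% NaOH = 0.2517 / 0.4158 × 100 = 60.54 %

60.54 %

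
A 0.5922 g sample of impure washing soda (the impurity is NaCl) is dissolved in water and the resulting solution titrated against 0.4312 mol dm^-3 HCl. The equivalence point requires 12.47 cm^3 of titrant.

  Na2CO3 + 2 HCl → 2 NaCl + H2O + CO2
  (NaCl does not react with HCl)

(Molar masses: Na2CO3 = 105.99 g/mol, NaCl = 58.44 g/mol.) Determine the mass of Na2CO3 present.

n(HCl) = 0.01247 × 0.4312 = 5.377 × 10^-3 mol
Let x = n(Na2CO3), y = n(NaCl).
Titrant: 2x = 5.377 × 10^-3;  mass: 105.99x + 58.44y = 0.5922
Solving, x = 2.689 × 10^-3 mol, y = 5.257 × 10^-3 mol
mass of Na2CO3 = 2.689 × 10^-3 × 105.99 = 0.2850 g

0.2850 g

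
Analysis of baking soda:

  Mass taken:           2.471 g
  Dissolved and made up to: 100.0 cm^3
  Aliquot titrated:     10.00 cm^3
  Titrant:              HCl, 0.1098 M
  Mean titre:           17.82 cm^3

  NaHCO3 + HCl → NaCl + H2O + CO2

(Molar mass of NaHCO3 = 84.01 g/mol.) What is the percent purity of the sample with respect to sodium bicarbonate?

n(HCl) per titration = 0.01782 × 0.1098 = 1.957 × 10^-3 mol
n(NaHCO3) in each aliquot = 1.957 × 10^-3 mol (1:1 ratio)
n(NaHCO3) in the whole flask = 1.957 × 10^-3 × 100.0/10.00 = 0.01957 mol
mass of NaHCO3 = 0.01957 × 84.01 = 1.644 g
% NaHCO3 = 1.644 / 2.471 × 100 = 66.52 %

66.52 %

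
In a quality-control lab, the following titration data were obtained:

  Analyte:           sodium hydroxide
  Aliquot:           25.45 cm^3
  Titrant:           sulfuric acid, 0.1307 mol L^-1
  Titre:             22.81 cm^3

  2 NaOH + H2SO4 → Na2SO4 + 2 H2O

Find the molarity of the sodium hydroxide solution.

n(H2SO4) = 0.02281 L × 0.1307 mol/L = 2.981 × 10^-3 mol
From the 2:1 mole ratio, n(NaOH) = 2/1 × 2.981 × 10^-3 = 5.963 × 10^-3 mol
[NaOH] = 5.963 × 10^-3 mol / 0.02545 L = 0.2343 mol/L

0.2343 mol/L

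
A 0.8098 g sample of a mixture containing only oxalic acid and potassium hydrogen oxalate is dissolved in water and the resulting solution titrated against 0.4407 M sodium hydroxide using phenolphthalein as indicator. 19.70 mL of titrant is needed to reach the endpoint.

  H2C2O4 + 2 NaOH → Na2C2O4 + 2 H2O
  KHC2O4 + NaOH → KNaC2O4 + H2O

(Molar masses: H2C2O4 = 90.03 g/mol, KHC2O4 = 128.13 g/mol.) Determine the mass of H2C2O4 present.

n(NaOH) = 0.01970 × 0.4407 = 8.682 × 10^-3 mol
Let x = n(H2C2O4), y = n(KHC2O4).
Titrant: 2x + 1y = 8.682 × 10^-3;  mass: 90.03x + 128.13y = 0.8098
Solving, x = 1.820 × 10^-3 mol, y = 5.041 × 10^-3 mol
mass of H2C2O4 = 1.820 × 10^-3 × 90.03 = 0.1639 g

0.1639 g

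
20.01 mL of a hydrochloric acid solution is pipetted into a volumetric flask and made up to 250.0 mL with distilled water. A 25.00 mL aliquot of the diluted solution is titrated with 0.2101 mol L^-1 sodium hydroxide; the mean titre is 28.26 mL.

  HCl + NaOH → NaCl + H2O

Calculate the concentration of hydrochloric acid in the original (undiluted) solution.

n(NaOH) = 0.02826 × 0.2101 = 5.937 × 10^-3 mol
n(HCl) in the aliquot = 5.937 × 10^-3 mol (1:1 ratio)
[HCl]_dilute = 5.937 × 10^-3 / 0.02500 = 0.2375 mol/L
Dilution factor = 250.0 / 20.01 = 12.49
[HCl]_stock = 0.2375 × 12.49 = 2.967 mol/L

2.967 mol/L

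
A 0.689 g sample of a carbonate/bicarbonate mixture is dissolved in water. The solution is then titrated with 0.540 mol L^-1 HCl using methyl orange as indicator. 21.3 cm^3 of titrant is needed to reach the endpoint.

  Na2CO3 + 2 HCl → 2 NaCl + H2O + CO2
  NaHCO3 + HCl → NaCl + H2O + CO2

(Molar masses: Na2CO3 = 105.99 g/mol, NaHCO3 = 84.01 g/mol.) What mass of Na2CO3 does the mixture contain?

0.474 g

n(HCl) = 0.0213 × 0.540 = 0.0115 mol
Let x = n(Na2CO3), y = n(NaHCO3).
Titrant: 2x + 1y = 0.0115;  mass: 105.99x + 84.01y = 0.689
Solving, x = 4.47 × 10^-3 mol, y = 2.56 × 10^-3 mol
mass of Na2CO3 = 4.47 × 10^-3 × 105.99 = 0.474 g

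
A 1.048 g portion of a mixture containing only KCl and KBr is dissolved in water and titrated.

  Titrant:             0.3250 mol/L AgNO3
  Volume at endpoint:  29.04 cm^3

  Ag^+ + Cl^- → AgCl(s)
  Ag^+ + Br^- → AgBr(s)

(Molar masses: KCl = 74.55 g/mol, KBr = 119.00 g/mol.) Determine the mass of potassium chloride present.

n(AgNO3) = 0.02904 × 0.3250 = 9.438 × 10^-3 mol
Let x = n(KCl), y = n(KBr).
Titrant: 1x + 1y = 9.438 × 10^-3;  mass: 74.55x + 119.00y = 1.048
Solving, x = 1.690 × 10^-3 mol, y = 7.748 × 10^-3 mol
mass of KCl = 1.690 × 10^-3 × 74.55 = 0.1260 g

0.1260 g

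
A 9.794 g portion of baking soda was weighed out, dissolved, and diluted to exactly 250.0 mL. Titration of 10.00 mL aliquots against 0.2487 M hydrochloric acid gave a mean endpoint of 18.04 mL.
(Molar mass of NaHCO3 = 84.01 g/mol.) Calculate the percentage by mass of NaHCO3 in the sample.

NaHCO3 + HCl → NaCl + H2O + CO2
n(HCl) per titration = 0.01804 × 0.2487 = 4.487 × 10^-3 mol
n(NaHCO3) in each aliquot = 4.487 × 10^-3 mol (1:1 ratio)
n(NaHCO3) in the whole flask = 4.487 × 10^-3 × 250.0/10.00 = 0.1122 mol
mass of NaHCO3 = 0.1122 × 84.01 = 9.423 g
% NaHCO3 = 9.423 / 9.794 × 100 = 96.21 %

96.21 %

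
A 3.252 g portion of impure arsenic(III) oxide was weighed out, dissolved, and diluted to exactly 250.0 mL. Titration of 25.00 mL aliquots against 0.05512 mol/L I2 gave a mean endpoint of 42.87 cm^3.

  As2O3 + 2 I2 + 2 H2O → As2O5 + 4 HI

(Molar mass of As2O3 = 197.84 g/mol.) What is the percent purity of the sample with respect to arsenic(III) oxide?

71.88 %

n(I2) per titration = 0.04287 × 0.05512 = 2.363 × 10^-3 mol
From the 1:2 ratio, n(As2O3) in each aliquot = 1/2 × 2.363 × 10^-3 = 1.181 × 10^-3 mol
n(As2O3) in the whole flask = 1.181 × 10^-3 × 250.0/25.00 = 0.01181 mol
mass of As2O3 = 0.01181 × 197.84 = 2.337 g
% As2O3 = 2.337 / 3.252 × 100 = 71.88 %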